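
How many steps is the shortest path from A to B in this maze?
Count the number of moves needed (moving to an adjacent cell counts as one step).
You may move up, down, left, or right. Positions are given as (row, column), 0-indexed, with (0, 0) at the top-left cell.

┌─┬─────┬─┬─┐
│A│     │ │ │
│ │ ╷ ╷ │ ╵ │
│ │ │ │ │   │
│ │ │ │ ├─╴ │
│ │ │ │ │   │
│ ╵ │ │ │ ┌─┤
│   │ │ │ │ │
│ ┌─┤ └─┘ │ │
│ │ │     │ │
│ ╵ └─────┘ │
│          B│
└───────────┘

Using BFS to find shortest path:
Start: (0, 0), End: (5, 5)
Path found:
(0,0) → (1,0) → (2,0) → (3,0) → (4,0) → (5,0) → (5,1) → (5,2) → (5,3) → (5,4) → (5,5)
Number of steps: 10

Solution:

┌─┬─────┬─┬─┐
│A│     │ │ │
│ │ ╷ ╷ │ ╵ │
│↓│ │ │ │   │
│ │ │ │ ├─╴ │
│↓│ │ │ │   │
│ ╵ │ │ │ ┌─┤
│↓  │ │ │ │ │
│ ┌─┤ └─┘ │ │
│↓│ │     │ │
│ ╵ └─────┘ │
│↳ → → → → B│
└───────────┘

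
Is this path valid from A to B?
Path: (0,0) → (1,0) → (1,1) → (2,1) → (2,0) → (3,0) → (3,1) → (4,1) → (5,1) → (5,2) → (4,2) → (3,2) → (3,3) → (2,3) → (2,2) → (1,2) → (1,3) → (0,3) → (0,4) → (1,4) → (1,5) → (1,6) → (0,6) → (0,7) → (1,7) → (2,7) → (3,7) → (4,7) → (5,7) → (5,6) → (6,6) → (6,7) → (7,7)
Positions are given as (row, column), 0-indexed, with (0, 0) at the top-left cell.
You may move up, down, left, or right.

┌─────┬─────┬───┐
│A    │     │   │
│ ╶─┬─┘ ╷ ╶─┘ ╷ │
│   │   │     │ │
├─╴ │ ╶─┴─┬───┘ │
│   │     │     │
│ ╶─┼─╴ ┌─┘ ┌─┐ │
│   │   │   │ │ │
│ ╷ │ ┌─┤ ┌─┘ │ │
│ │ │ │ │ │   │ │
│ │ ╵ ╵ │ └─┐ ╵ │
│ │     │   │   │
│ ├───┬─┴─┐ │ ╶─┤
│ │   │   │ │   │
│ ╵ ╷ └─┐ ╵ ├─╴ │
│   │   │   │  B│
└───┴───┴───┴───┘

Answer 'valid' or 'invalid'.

Checking path validity:
Result: All consecutive moves are passable.

valid

Correct solution:

┌─────┬─────┬───┐
│A    │↱ ↓  │↱ ↓│
│ ╶─┬─┘ ╷ ╶─┘ ╷ │
│↳ ↓│↱ ↑│↳ → ↑│↓│
├─╴ │ ╶─┴─┬───┘ │
│↓ ↲│↑ ↰  │    ↓│
│ ╶─┼─╴ ┌─┘ ┌─┐ │
│↳ ↓│↱ ↑│   │ │↓│
│ ╷ │ ┌─┤ ┌─┘ │ │
│ │↓│↑│ │ │   │↓│
│ │ ╵ ╵ │ └─┐ ╵ │
│ │↳ ↑  │   │↓ ↲│
│ ├───┬─┴─┐ │ ╶─┤
│ │   │   │ │↳ ↓│
│ ╵ ╷ └─┐ ╵ ├─╴ │
│   │   │   │  B│
└───┴───┴───┴───┘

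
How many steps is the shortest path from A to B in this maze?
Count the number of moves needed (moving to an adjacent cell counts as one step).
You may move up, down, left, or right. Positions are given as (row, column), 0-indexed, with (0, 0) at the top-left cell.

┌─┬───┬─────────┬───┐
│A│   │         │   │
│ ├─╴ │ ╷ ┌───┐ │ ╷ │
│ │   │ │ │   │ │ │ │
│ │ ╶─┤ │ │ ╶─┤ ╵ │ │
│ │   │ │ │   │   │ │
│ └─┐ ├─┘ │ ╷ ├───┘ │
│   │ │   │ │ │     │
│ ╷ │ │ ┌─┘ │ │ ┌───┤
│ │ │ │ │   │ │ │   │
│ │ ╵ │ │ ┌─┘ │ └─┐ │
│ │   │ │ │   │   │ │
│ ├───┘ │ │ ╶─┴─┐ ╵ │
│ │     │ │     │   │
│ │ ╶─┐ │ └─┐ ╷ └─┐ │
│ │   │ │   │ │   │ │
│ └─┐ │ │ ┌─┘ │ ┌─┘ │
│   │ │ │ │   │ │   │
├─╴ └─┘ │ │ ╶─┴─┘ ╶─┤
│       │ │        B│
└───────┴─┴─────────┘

Using BFS to find shortest path:
Start: (0, 0), End: (9, 9)
Path found:
(0,0) → (1,0) → (2,0) → (3,0) → (4,0) → (5,0) → (6,0) → (7,0) → (8,0) → (8,1) → (9,1) → (9,2) → (9,3) → (8,3) → (7,3) → (6,3) → (5,3) → (4,3) → (3,3) → (3,4) → (2,4) → (1,4) → (0,4) → (0,5) → (0,6) → (0,7) → (1,7) → (2,7) → (2,8) → (1,8) → (0,8) → (0,9) → (1,9) → (2,9) → (3,9) → (3,8) → (3,7) → (4,7) → (5,7) → (5,8) → (6,8) → (6,9) → (7,9) → (8,9) → (8,8) → (9,8) → (9,9)
Number of steps: 46

Solution:

┌─┬───┬─────────┬───┐
│A│   │  ↱ → → ↓│↱ ↓│
│ ├─╴ │ ╷ ┌───┐ │ ╷ │
│↓│   │ │↑│   │↓│↑│↓│
│ │ ╶─┤ │ │ ╶─┤ ╵ │ │
│↓│   │ │↑│   │↳ ↑│↓│
│ └─┐ ├─┘ │ ╷ ├───┘ │
│↓  │ │↱ ↑│ │ │↓ ← ↲│
│ ╷ │ │ ┌─┘ │ │ ┌───┤
│↓│ │ │↑│   │ │↓│   │
│ │ ╵ │ │ ┌─┘ │ └─┐ │
│↓│   │↑│ │   │↳ ↓│ │
│ ├───┘ │ │ ╶─┴─┐ ╵ │
│↓│    ↑│ │     │↳ ↓│
│ │ ╶─┐ │ └─┐ ╷ └─┐ │
│↓│   │↑│   │ │   │↓│
│ └─┐ │ │ ┌─┘ │ ┌─┘ │
│↳ ↓│ │↑│ │   │ │↓ ↲│
├─╴ └─┘ │ │ ╶─┴─┘ ╶─┤
│  ↳ → ↑│ │      ↳ B│
└───────┴─┴─────────┘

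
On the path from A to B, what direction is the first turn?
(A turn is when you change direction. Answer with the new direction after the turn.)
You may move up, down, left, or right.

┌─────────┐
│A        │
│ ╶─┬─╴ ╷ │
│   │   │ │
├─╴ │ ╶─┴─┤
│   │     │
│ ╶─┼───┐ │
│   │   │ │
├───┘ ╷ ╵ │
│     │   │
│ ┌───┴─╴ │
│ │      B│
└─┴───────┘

Directions: right, right, right, down, left, down, right, right, down, down, down
First turn direction: down

Solution:

┌─────────┐
│A → → ↓  │
│ ╶─┬─╴ ╷ │
│   │↓ ↲│ │
├─╴ │ ╶─┴─┤
│   │↳ → ↓│
│ ╶─┼───┐ │
│   │   │↓│
├───┘ ╷ ╵ │
│     │  ↓│
│ ┌───┴─╴ │
│ │      B│
└─┴───────┘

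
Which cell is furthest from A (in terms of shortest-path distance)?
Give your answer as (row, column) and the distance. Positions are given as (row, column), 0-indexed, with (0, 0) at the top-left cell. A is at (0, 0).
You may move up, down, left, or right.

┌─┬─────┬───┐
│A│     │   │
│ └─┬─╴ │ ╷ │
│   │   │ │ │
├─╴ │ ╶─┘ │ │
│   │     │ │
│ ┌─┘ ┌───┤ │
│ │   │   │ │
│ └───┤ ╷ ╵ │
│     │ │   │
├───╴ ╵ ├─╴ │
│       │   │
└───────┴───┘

Computing BFS distances from A to all cells:
Furthest cell: (0, 1)
Distance: 29 steps

Path from A to the furthest cell:

┌─┬─────┬───┐
│A│B ← ↰│↓ ↰│
│ └─┬─╴ │ ╷ │
│↳ ↓│↱ ↑│↓│↑│
├─╴ │ ╶─┘ │ │
│↓ ↲│↑ ← ↲│↑│
│ ┌─┘ ┌───┤ │
│↓│   │↱ ↓│↑│
│ └───┤ ╷ ╵ │
│↳ → ↓│↑│↳ ↑│
├───╴ ╵ ├─╴ │
│    ↳ ↑│   │
└───────┴───┘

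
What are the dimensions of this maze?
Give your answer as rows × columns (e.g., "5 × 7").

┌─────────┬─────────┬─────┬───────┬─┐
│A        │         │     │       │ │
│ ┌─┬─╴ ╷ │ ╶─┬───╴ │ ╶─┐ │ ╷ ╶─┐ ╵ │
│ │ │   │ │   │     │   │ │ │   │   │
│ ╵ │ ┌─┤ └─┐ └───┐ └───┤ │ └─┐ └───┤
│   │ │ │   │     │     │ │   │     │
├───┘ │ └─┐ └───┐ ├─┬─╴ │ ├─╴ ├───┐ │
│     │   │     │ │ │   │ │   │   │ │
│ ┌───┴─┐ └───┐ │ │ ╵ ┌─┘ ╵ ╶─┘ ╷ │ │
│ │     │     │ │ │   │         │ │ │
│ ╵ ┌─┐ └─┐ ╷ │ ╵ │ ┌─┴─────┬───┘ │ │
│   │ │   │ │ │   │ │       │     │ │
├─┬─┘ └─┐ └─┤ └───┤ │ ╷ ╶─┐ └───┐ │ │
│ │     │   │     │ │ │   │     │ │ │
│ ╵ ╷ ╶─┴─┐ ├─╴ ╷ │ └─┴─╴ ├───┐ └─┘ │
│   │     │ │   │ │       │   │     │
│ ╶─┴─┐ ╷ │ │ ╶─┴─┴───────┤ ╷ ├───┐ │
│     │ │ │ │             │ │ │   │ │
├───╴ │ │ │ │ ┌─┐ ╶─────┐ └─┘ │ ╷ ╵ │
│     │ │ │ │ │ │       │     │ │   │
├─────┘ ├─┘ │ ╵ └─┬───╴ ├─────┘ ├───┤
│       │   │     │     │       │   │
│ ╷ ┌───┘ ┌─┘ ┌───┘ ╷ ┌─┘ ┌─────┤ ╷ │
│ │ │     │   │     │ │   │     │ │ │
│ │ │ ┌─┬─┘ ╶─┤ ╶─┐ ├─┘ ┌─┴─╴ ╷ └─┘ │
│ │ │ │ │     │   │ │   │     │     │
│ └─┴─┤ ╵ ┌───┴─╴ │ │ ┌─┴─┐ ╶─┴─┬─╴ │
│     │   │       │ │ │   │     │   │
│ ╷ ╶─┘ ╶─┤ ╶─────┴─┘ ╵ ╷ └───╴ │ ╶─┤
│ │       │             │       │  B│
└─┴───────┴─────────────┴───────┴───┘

Counting the maze dimensions:
Rows (vertical): 15
Columns (horizontal): 18
Dimensions: 15 × 18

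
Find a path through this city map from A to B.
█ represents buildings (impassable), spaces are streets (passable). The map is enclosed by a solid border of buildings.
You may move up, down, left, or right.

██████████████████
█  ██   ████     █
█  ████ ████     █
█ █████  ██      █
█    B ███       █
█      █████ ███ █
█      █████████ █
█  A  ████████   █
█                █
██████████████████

Finding the shortest path from A to B:
Movement: cardinal only
Path length: 5 steps
Directions: up → up → up → right → right

Solution:

██████████████████
█  ██   ████     █
█  ████ ████     █
█ █████  ██      █
█  ↱→B ███       █
█  ↑   █████ ███ █
█  ↑   █████████ █
█  A  ████████   █
█                █
██████████████████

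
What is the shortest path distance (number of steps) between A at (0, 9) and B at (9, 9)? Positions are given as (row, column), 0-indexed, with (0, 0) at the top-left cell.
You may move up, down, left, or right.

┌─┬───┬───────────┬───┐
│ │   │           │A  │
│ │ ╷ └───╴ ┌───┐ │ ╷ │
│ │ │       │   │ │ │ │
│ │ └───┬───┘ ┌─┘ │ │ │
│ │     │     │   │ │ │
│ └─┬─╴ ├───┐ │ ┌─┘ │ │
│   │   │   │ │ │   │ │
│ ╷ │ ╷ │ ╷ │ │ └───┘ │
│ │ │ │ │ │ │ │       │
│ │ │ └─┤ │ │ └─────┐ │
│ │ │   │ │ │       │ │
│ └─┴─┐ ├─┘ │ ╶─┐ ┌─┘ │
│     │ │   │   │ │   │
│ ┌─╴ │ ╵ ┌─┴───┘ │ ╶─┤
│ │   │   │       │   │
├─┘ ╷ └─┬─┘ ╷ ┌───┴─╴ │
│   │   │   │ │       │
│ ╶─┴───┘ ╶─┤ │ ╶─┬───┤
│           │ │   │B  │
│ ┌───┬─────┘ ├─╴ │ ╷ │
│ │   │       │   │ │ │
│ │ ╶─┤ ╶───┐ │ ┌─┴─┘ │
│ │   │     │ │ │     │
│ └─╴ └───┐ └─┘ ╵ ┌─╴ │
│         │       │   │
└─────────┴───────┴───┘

Finding path from (0, 9) to (9, 9):
Path: (0,9) → (0,10) → (1,10) → (2,10) → (3,10) → (4,10) → (5,10) → (6,10) → (6,9) → (7,9) → (7,10) → (8,10) → (8,9) → (8,8) → (8,7) → (9,7) → (9,8) → (10,8) → (10,7) → (11,7) → (12,7) → (12,8) → (11,8) → (11,9) → (11,10) → (10,10) → (9,10) → (9,9)
Distance: 27 steps

Solution:

┌─┬───┬───────────┬───┐
│ │   │           │A ↓│
│ │ ╷ └───╴ ┌───┐ │ ╷ │
│ │ │       │   │ │ │↓│
│ │ └───┬───┘ ┌─┘ │ │ │
│ │     │     │   │ │↓│
│ └─┬─╴ ├───┐ │ ┌─┘ │ │
│   │   │   │ │ │   │↓│
│ ╷ │ ╷ │ ╷ │ │ └───┘ │
│ │ │ │ │ │ │ │      ↓│
│ │ │ └─┤ │ │ └─────┐ │
│ │ │   │ │ │       │↓│
│ └─┴─┐ ├─┘ │ ╶─┐ ┌─┘ │
│     │ │   │   │ │↓ ↲│
│ ┌─╴ │ ╵ ┌─┴───┘ │ ╶─┤
│ │   │   │       │↳ ↓│
├─┘ ╷ └─┬─┘ ╷ ┌───┴─╴ │
│   │   │   │ │↓ ← ← ↲│
│ ╶─┴───┘ ╶─┤ │ ╶─┬───┤
│           │ │↳ ↓│B ↰│
│ ┌───┬─────┘ ├─╴ │ ╷ │
│ │   │       │↓ ↲│ │↑│
│ │ ╶─┤ ╶───┐ │ ┌─┴─┘ │
│ │   │     │ │↓│↱ → ↑│
│ └─╴ └───┐ └─┘ ╵ ┌─╴ │
│         │    ↳ ↑│   │
└─────────┴───────┴───┘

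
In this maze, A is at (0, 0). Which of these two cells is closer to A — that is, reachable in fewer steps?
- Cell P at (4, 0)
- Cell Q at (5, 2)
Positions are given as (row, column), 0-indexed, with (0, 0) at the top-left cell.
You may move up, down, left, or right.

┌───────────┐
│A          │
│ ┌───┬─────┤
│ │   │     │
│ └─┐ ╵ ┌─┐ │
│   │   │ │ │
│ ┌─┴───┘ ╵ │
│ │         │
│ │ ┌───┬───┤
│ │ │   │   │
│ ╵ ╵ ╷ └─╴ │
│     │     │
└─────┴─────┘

Shortest path A → P at (4, 0): 4 steps
Shortest path A → Q at (5, 2): 7 steps

P is closer (4 steps vs 7 steps).

Path to P:

┌───────────┐
│A          │
│ ┌───┬─────┤
│↓│   │     │
│ └─┐ ╵ ┌─┐ │
│↓  │   │ │ │
│ ┌─┴───┘ ╵ │
│↓│         │
│ │ ┌───┬───┤
│P│ │   │   │
│ ╵ ╵ ╷ └─╴ │
│     │     │
└─────┴─────┘

Path to Q:

┌───────────┐
│A          │
│ ┌───┬─────┤
│↓│   │     │
│ └─┐ ╵ ┌─┐ │
│↓  │   │ │ │
│ ┌─┴───┘ ╵ │
│↓│         │
│ │ ┌───┬───┤
│↓│ │   │   │
│ ╵ ╵ ╷ └─╴ │
│↳ → Q│     │
└─────┴─────┘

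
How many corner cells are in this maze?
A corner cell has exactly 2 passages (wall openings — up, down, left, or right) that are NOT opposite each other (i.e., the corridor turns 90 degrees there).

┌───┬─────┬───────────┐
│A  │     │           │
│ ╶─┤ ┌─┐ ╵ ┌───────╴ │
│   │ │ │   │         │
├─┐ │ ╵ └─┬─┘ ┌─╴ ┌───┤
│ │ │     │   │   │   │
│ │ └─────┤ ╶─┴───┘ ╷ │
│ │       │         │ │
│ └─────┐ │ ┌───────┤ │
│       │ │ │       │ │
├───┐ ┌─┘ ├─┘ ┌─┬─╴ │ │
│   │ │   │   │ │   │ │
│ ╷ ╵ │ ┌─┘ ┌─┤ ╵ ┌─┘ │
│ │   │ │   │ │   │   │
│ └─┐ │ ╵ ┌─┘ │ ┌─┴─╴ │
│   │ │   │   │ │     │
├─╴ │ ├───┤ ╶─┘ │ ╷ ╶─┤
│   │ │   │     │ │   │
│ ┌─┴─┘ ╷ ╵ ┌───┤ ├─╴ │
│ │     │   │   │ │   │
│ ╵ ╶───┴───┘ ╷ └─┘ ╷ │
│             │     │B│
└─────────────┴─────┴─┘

Counting corner cells (2 non-opposite passages):
Total corners: 61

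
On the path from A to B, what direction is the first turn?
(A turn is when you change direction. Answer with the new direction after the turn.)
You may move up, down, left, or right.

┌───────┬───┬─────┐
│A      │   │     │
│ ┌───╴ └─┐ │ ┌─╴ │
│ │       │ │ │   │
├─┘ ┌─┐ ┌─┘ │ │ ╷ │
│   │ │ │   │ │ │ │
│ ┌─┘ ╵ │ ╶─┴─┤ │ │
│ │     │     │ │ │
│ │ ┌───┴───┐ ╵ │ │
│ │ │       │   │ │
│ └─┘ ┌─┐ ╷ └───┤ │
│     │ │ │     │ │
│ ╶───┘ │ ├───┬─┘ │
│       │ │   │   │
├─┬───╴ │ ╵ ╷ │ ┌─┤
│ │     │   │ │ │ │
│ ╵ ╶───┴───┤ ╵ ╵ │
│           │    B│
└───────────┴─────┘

Directions: right, right, right, down, left, left, down, left, down, down, down, right, right, up, right, right, down, down, down, right, up, right, down, down, right, right
First turn direction: down

Solution:

┌───────┬───┬─────┐
│A → → ↓│   │     │
│ ┌───╴ └─┐ │ ┌─╴ │
│ │↓ ← ↲  │ │ │   │
├─┘ ┌─┐ ┌─┘ │ │ ╷ │
│↓ ↲│ │ │   │ │ │ │
│ ┌─┘ ╵ │ ╶─┴─┤ │ │
│↓│     │     │ │ │
│ │ ┌───┴───┐ ╵ │ │
│↓│ │↱ → ↓  │   │ │
│ └─┘ ┌─┐ ╷ └───┤ │
│↳ → ↑│ │↓│     │ │
│ ╶───┘ │ ├───┬─┘ │
│       │↓│↱ ↓│   │
├─┬───╴ │ ╵ ╷ │ ┌─┤
│ │     │↳ ↑│↓│ │ │
│ ╵ ╶───┴───┤ ╵ ╵ │
│           │↳ → B│
└───────────┴─────┘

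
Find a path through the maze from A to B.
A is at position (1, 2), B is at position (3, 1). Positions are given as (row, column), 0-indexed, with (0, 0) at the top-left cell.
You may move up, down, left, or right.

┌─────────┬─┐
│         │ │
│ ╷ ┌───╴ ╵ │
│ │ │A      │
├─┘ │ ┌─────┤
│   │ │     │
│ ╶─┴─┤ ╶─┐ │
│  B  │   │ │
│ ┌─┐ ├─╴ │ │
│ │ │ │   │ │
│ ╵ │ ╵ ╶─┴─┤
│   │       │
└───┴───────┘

Finding the shortest path from (1, 2) to (3, 1):
Path length: 11 steps
Directions: right → right → up → left → left → left → down → down → left → down → right

Solution:

┌─────────┬─┐
│  ↓ ← ← ↰│ │
│ ╷ ┌───╴ ╵ │
│ │↓│A → ↑  │
├─┘ │ ┌─────┤
│↓ ↲│ │     │
│ ╶─┴─┤ ╶─┐ │
│↳ B  │   │ │
│ ┌─┐ ├─╴ │ │
│ │ │ │   │ │
│ ╵ │ ╵ ╶─┴─┤
│   │       │
└───┴───────┘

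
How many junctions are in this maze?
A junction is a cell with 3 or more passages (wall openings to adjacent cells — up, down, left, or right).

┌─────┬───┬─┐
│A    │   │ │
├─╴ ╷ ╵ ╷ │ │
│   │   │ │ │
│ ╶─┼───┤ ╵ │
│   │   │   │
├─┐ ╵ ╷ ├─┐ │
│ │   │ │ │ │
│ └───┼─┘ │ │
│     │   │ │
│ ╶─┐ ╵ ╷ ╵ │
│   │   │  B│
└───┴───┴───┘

Checking each cell for number of passages:

Junctions found (3+ passages):
  (0, 1): 3 passages
  (2, 5): 3 passages
  (4, 0): 3 passages
  (4, 4): 3 passages
Total junctions: 4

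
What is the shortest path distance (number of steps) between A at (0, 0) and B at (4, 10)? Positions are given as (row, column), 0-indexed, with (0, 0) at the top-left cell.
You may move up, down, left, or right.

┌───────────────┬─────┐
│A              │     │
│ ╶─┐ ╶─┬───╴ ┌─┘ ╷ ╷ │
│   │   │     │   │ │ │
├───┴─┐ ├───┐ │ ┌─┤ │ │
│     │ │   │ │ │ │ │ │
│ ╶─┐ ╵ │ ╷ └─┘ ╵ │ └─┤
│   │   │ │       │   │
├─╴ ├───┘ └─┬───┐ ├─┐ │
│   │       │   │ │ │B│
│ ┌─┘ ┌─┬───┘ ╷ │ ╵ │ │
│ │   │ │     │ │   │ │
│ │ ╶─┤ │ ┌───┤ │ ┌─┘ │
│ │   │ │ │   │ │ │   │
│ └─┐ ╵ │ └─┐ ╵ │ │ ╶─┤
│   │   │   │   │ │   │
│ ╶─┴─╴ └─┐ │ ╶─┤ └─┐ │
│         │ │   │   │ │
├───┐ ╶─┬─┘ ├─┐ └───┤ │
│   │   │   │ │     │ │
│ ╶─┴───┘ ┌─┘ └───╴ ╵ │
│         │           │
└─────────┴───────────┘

Finding path from (0, 0) to (4, 10):
Path: (0,0) → (0,1) → (0,2) → (1,2) → (1,3) → (2,3) → (3,3) → (3,2) → (2,2) → (2,1) → (2,0) → (3,0) → (3,1) → (4,1) → (4,0) → (5,0) → (6,0) → (7,0) → (8,0) → (8,1) → (8,2) → (8,3) → (7,3) → (7,2) → (6,2) → (6,1) → (5,1) → (5,2) → (4,2) → (4,3) → (4,4) → (3,4) → (2,4) → (2,5) → (3,5) → (3,6) → (3,7) → (2,7) → (1,7) → (1,8) → (0,8) → (0,9) → (1,9) → (2,9) → (3,9) → (3,10) → (4,10)
Distance: 46 steps

Solution:

┌───────────────┬─────┐
│A → ↓          │↱ ↓  │
│ ╶─┐ ╶─┬───╴ ┌─┘ ╷ ╷ │
│   │↳ ↓│     │↱ ↑│↓│ │
├───┴─┐ ├───┐ │ ┌─┤ │ │
│↓ ← ↰│↓│↱ ↓│ │↑│ │↓│ │
│ ╶─┐ ╵ │ ╷ └─┘ ╵ │ └─┤
│↳ ↓│↑ ↲│↑│↳ → ↑  │↳ ↓│
├─╴ ├───┘ └─┬───┐ ├─┐ │
│↓ ↲│↱ → ↑  │   │ │ │B│
│ ┌─┘ ┌─┬───┘ ╷ │ ╵ │ │
│↓│↱ ↑│ │     │ │   │ │
│ │ ╶─┤ │ ┌───┤ │ ┌─┘ │
│↓│↑ ↰│ │ │   │ │ │   │
│ └─┐ ╵ │ └─┐ ╵ │ │ ╶─┤
│↓  │↑ ↰│   │   │ │   │
│ ╶─┴─╴ └─┐ │ ╶─┤ └─┐ │
│↳ → → ↑  │ │   │   │ │
├───┐ ╶─┬─┘ ├─┐ └───┤ │
│   │   │   │ │     │ │
│ ╶─┴───┘ ┌─┘ └───╴ ╵ │
│         │           │
└─────────┴───────────┘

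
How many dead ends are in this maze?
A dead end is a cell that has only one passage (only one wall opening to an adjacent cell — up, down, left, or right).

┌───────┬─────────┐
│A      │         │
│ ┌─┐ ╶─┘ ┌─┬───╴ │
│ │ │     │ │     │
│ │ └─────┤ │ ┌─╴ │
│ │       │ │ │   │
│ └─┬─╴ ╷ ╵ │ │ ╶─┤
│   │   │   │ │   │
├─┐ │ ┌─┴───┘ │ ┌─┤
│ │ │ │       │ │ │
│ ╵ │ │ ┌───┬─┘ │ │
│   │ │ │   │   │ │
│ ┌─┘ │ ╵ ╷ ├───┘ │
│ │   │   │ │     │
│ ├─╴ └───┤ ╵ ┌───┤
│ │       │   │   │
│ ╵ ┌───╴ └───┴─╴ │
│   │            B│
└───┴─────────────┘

Checking each cell for number of passages:

Dead ends found at positions:
  (0, 3)
  (1, 1)
  (1, 5)
  (3, 8)
  (4, 0)
  (4, 8)
  (5, 6)
  (6, 1)
  (7, 7)
  (8, 2)
Total dead ends: 10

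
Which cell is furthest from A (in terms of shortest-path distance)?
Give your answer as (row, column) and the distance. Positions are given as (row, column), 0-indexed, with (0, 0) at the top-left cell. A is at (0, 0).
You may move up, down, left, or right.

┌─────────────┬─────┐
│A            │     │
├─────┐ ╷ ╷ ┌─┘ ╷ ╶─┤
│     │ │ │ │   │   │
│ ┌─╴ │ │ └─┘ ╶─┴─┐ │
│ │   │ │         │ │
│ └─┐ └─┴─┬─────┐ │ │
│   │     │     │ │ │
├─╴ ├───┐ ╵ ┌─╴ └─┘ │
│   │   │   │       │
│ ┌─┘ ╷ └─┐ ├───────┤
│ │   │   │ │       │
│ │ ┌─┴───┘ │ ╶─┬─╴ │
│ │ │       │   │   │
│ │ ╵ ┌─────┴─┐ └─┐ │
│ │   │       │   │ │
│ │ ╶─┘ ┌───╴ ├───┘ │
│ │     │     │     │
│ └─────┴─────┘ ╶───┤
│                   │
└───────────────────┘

Computing BFS distances from A to all cells:
Furthest cell: (7, 8)
Distance: 61 steps

Path from A to the furthest cell:

┌─────────────┬─────┐
│A → → → ↓    │↱ ↓  │
├─────┐ ╷ ╷ ┌─┘ ╷ ╶─┤
│↓ ← ↰│ │↓│ │↱ ↑│↳ ↓│
│ ┌─╴ │ │ └─┘ ╶─┴─┐ │
│↓│  ↑│ │↳ → ↑    │↓│
│ └─┐ └─┴─┬─────┐ │ │
│↳ ↓│↑ ← ↰│↓ ← ↰│ │↓│
├─╴ ├───┐ ╵ ┌─╴ └─┘ │
│↓ ↲│   │↑ ↲│  ↑ ← ↲│
│ ┌─┘ ╷ └─┐ ├───────┤
│↓│   │   │ │↓ ← ← ↰│
│ │ ┌─┴───┘ │ ╶─┬─╴ │
│↓│ │       │↳ ↓│  ↑│
│ │ ╵ ┌─────┴─┐ └─┐ │
│↓│   │       │↳ B│↑│
│ │ ╶─┘ ┌───╴ ├───┘ │
│↓│     │     │↱ → ↑│
│ └─────┴─────┘ ╶───┤
│↳ → → → → → → ↑    │
└───────────────────┘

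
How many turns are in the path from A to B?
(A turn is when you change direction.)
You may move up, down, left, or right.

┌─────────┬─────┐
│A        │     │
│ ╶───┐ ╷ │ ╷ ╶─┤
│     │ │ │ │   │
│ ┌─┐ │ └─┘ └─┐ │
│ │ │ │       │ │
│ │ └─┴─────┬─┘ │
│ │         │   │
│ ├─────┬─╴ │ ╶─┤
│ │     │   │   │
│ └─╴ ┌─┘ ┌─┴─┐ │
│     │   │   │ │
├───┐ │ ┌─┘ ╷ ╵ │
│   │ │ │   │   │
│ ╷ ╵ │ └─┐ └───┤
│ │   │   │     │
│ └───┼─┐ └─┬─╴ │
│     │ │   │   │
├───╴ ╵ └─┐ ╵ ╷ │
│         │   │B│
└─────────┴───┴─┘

Directions: right, right, right, down, down, right, right, up, up, right, down, right, down, down, left, down, right, down, down, left, up, left, down, down, right, right, down, down
Number of turns: 17

Solution:

┌─────────┬─────┐
│A → → ↓  │↱ ↓  │
│ ╶───┐ ╷ │ ╷ ╶─┤
│     │↓│ │↑│↳ ↓│
│ ┌─┐ │ └─┘ └─┐ │
│ │ │ │↳ → ↑  │↓│
│ │ └─┴─────┬─┘ │
│ │         │↓ ↲│
│ ├─────┬─╴ │ ╶─┤
│ │     │   │↳ ↓│
│ └─╴ ┌─┘ ┌─┴─┐ │
│     │   │↓ ↰│↓│
├───┐ │ ┌─┘ ╷ ╵ │
│   │ │ │  ↓│↑ ↲│
│ ╷ ╵ │ └─┐ └───┤
│ │   │   │↳ → ↓│
│ └───┼─┐ └─┬─╴ │
│     │ │   │  ↓│
├───╴ ╵ └─┐ ╵ ╷ │
│         │   │B│
└─────────┴───┴─┘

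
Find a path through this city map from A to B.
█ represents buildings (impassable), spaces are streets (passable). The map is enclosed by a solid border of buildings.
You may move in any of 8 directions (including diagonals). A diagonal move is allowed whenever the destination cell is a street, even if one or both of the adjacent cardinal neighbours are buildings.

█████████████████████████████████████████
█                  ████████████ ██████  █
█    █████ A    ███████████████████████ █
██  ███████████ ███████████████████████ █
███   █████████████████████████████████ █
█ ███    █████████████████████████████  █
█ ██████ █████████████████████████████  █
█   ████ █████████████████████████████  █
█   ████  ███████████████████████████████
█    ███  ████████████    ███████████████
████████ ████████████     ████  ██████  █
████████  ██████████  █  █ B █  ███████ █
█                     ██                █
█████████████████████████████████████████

Finding the shortest path from A to B:
Movement: 8-directional
Path length: 36 steps
Directions: left → up-left → left → left → left → left → down-left → down-left → down-right → right → down-right → right → down-right → down → down → down → down → down-right → down-right → right → right → right → right → right → right → right → right → right → right → up-right → up-right → right → right → right → down-right → right

Solution:

█████████████████████████████████████████
█    ↙←←←←         ████████████ ██████  █
█   ↙█████↖A    ███████████████████████ █
██ ↘███████████ ███████████████████████ █
███ →↘█████████████████████████████████ █
█ ███ →↘ █████████████████████████████  █
█ ██████↓█████████████████████████████  █
█   ████↓█████████████████████████████  █
█   ████↓ ███████████████████████████████
█    ███↓ ████████████    ███████████████
████████↘████████████ →→→↘████  ██████  █
████████ ↘██████████ ↗█  █→B █  ███████ █
█         →→→→→→→→→→↗ ██                █
█████████████████████████████████████████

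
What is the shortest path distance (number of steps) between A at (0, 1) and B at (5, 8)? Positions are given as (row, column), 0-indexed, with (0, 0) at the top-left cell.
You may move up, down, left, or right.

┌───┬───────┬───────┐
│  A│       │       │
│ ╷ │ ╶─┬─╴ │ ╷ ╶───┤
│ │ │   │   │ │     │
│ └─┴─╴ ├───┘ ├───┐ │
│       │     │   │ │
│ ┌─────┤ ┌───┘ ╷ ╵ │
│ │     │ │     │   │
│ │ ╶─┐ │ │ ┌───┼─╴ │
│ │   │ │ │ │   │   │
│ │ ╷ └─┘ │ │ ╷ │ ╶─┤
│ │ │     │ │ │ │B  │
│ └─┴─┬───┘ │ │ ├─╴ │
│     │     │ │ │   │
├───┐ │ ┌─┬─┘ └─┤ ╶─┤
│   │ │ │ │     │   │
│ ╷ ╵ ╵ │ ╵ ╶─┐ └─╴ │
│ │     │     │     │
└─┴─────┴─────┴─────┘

Finding path from (0, 1) to (5, 8):
Path: (0,1) → (0,0) → (1,0) → (2,0) → (3,0) → (4,0) → (5,0) → (6,0) → (6,1) → (6,2) → (7,2) → (8,2) → (8,3) → (7,3) → (6,3) → (6,4) → (6,5) → (5,5) → (4,5) → (3,5) → (3,6) → (3,7) → (2,7) → (2,8) → (3,8) → (3,9) → (4,9) → (4,8) → (5,8)
Distance: 28 steps

Solution:

┌───┬───────┬───────┐
│↓ A│       │       │
│ ╷ │ ╶─┬─╴ │ ╷ ╶───┤
│↓│ │   │   │ │     │
│ └─┴─╴ ├───┘ ├───┐ │
│↓      │     │↱ ↓│ │
│ ┌─────┤ ┌───┘ ╷ ╵ │
│↓│     │ │↱ → ↑│↳ ↓│
│ │ ╶─┐ │ │ ┌───┼─╴ │
│↓│   │ │ │↑│   │↓ ↲│
│ │ ╷ └─┘ │ │ ╷ │ ╶─┤
│↓│ │     │↑│ │ │B  │
│ └─┴─┬───┘ │ │ ├─╴ │
│↳ → ↓│↱ → ↑│ │ │   │
├───┐ │ ┌─┬─┘ └─┤ ╶─┤
│   │↓│↑│ │     │   │
│ ╷ ╵ ╵ │ ╵ ╶─┐ └─╴ │
│ │  ↳ ↑│     │     │
└─┴─────┴─────┴─────┘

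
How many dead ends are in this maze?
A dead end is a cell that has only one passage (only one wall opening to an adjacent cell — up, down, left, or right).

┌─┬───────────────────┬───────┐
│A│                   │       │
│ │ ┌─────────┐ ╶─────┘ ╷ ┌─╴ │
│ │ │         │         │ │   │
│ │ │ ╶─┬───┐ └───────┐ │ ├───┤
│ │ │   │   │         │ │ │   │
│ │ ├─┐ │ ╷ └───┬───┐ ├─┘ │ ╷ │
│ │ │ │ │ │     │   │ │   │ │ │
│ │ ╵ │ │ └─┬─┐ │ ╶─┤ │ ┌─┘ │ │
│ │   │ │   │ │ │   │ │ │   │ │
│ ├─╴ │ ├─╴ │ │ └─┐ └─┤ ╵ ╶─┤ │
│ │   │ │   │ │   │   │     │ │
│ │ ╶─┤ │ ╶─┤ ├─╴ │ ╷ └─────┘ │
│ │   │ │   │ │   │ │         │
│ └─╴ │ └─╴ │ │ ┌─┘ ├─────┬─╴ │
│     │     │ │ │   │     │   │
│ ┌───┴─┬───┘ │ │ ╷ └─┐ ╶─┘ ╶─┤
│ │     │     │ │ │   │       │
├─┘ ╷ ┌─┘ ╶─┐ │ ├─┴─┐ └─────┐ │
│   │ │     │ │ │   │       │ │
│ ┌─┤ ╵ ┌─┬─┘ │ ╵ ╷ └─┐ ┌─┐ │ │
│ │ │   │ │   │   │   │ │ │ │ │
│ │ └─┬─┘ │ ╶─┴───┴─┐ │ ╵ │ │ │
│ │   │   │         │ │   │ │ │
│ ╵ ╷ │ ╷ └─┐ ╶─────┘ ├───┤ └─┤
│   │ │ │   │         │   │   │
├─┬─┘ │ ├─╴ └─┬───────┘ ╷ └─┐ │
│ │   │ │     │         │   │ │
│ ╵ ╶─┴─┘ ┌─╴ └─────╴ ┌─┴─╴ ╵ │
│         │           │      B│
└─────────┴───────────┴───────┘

Checking each cell for number of passages:

Dead ends found at positions:
  (0, 0)
  (0, 10)
  (1, 13)
  (2, 11)
  (3, 2)
  (3, 9)
  (4, 6)
  (4, 10)
  (5, 13)
  (7, 10)
  (7, 12)
  (8, 0)
  (8, 3)
  (8, 8)
  (9, 5)
  (10, 1)
  (10, 4)
  (10, 12)
  (11, 9)
  (11, 14)
  (13, 0)
  (13, 3)
  (13, 7)
  (14, 5)
  (14, 11)
Total dead ends: 25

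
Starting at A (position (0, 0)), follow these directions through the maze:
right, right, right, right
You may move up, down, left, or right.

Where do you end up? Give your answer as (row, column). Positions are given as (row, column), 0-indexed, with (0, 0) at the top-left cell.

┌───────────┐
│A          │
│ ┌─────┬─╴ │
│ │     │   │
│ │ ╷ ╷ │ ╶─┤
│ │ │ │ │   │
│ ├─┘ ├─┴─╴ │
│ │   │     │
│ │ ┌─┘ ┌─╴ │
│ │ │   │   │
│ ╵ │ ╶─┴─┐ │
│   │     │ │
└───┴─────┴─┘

Following directions step by step:
Start: (0, 0)
  right: (0, 0) → (0, 1)
  right: (0, 1) → (0, 2)
  right: (0, 2) → (0, 3)
  right: (0, 3) → (0, 4)
Final position: (0, 4)

Path taken:

┌───────────┐
│A → → → B  │
│ ┌─────┬─╴ │
│ │     │   │
│ │ ╷ ╷ │ ╶─┤
│ │ │ │ │   │
│ ├─┘ ├─┴─╴ │
│ │   │     │
│ │ ┌─┘ ┌─╴ │
│ │ │   │   │
│ ╵ │ ╶─┴─┐ │
│   │     │ │
└───┴─────┴─┘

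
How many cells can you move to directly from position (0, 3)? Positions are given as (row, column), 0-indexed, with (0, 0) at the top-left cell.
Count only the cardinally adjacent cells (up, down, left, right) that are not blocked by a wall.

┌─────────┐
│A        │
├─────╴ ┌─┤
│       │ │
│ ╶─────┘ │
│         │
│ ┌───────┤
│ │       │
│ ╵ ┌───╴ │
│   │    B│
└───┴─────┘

Checking passable neighbors of (0, 3):
Neighbors: (1, 3), (0, 2), (0, 4)
Count: 3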